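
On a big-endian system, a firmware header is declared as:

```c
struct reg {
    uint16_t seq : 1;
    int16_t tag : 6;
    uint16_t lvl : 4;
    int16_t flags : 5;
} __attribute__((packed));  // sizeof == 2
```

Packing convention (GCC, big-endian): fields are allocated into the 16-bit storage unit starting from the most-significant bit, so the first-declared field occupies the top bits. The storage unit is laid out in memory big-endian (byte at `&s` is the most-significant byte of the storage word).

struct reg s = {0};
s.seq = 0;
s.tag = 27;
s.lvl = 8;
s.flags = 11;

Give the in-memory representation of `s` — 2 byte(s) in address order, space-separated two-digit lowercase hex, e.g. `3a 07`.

37 0b

seq (1b) val=0 bits=0x0 at bit 15: 0x0000
tag (6b) val=27 bits=0x1b at bit 9: 0x3600
lvl (4b) val=8 bits=0x8 at bit 5: 0x3700
flags (5b) val=11 bits=0xb at bit 0: 0x370b
word = 0x370b → big-endian bytes:
  [0]=0x37  [1]=0x0b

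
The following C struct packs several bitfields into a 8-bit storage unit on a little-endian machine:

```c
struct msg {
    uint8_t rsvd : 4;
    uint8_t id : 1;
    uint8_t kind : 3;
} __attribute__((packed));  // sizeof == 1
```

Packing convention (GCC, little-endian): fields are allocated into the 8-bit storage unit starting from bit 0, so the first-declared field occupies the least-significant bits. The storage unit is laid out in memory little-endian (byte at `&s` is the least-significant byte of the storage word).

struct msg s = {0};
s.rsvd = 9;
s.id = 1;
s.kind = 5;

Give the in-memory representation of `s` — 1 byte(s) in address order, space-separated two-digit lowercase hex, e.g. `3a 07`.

rsvd:4 = 9 → 0x9 << 0 → word 0x09
id:1 = 1 → 0x1 << 4 → word 0x19
kind:3 = 5 → 0x5 << 5 → word 0xb9
word = 0xb9 → little-endian bytes:
  [0]=0xb9

b9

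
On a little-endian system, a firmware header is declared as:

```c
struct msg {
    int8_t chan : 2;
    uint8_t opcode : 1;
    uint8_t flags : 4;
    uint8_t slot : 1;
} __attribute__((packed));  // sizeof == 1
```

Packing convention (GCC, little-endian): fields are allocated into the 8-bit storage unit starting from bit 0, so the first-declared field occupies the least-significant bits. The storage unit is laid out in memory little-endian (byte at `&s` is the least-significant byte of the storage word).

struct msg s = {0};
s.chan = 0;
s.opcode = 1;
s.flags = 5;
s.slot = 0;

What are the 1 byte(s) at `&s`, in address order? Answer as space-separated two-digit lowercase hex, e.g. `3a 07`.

chan (2b) val=0 bits=0x0 at bit 0: 0x00
opcode (1b) val=1 bits=0x1 at bit 2: 0x04
flags (4b) val=5 bits=0x5 at bit 3: 0x2c
slot (1b) val=0 bits=0x0 at bit 7: 0x2c
word = 0x2c → little-endian bytes:
  [0]=0x2c

2c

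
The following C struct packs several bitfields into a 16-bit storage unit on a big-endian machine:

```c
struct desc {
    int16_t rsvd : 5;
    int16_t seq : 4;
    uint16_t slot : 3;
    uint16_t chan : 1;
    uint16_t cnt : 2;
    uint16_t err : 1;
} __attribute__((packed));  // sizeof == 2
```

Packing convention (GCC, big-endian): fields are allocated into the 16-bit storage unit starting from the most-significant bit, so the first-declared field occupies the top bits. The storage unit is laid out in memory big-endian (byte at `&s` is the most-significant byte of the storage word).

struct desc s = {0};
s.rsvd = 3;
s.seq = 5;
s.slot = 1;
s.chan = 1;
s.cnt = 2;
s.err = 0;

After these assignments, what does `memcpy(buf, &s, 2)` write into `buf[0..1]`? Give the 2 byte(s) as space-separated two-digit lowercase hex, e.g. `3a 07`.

1a 9c

rsvd (5b) val=3 bits=0x3 at bit 11: 0x1800
seq (4b) val=5 bits=0x5 at bit 7: 0x1a80
slot (3b) val=1 bits=0x1 at bit 4: 0x1a90
chan (1b) val=1 bits=0x1 at bit 3: 0x1a98
cnt (2b) val=2 bits=0x2 at bit 1: 0x1a9c
err (1b) val=0 bits=0x0 at bit 0: 0x1a9c
word = 0x1a9c → big-endian bytes:
  [0]=0x1a  [1]=0x9c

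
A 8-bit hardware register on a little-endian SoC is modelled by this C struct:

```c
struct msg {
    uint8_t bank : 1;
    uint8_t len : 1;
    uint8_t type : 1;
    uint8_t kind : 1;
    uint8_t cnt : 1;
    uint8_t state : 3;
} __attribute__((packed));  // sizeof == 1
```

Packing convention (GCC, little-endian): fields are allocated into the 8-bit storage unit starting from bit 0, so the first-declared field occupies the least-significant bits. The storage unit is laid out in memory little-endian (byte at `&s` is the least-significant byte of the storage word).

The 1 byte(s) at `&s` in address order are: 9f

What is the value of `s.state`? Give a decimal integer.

[0]=0x9f (little-endian) → word 0x9f
bank:1 @ bit 0 → (0x9f>>0)&0x1 = 0x1
len:1 @ bit 1 → (0x9f>>1)&0x1 = 0x1
type:1 @ bit 2 → (0x9f>>2)&0x1 = 0x1
kind:1 @ bit 3 → (0x9f>>3)&0x1 = 0x1
cnt:1 @ bit 4 → (0x9f>>4)&0x1 = 0x1
state:3 @ bit 5 → (0x9f>>5)&0x7 = 0x4  ←

4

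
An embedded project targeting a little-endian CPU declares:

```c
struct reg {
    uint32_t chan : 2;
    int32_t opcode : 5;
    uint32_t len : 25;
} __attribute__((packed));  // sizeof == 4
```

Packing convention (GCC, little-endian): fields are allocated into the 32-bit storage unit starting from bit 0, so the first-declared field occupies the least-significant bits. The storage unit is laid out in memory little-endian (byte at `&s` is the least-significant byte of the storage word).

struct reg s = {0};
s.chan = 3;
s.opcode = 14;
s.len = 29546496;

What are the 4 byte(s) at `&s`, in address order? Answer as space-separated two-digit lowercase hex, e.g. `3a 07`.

3b 00 6c e1

chan:2 = 3 → 0x3 << 0 → word 0x00000003
opcode:5 = 14 → 0xe << 2 → word 0x0000003b
len:25 = 29546496 → 0x1c2d800 << 7 → word 0xe16c003b
word = 0xe16c003b → little-endian bytes:
  [0]=0x3b  [1]=0x00  [2]=0x6c  [3]=0xe1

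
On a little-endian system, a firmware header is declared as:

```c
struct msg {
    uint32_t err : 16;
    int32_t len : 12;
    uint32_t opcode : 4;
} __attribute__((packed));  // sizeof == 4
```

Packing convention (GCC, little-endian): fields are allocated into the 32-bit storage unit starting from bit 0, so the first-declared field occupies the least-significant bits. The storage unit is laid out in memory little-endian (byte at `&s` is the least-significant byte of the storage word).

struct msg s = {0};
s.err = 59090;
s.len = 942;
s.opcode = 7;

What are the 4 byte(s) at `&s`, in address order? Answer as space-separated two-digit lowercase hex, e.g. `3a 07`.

[0+:16] err=59090 & 0xffff = 0xe6d2; word=0x0000e6d2
[16+:12] len=942 & 0xfff = 0x3ae; word=0x03aee6d2
[28+:4] opcode=7 & 0xf = 0x7; word=0x73aee6d2
word = 0x73aee6d2 → little-endian bytes:
  [0]=0xd2  [1]=0xe6  [2]=0xae  [3]=0x73

d2 e6 ae 73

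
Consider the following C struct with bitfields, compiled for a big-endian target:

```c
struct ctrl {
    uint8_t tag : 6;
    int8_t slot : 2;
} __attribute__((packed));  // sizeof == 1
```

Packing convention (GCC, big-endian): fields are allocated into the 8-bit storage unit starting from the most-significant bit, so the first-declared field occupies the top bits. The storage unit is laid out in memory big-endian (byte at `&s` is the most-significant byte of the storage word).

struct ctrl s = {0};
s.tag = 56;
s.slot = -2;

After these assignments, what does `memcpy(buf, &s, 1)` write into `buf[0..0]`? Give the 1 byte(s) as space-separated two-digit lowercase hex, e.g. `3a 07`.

[2+:6] tag=56 & 0x3f = 0x38; word=0xe0
[0+:2] slot=-2 & 0x3 = 0x2; word=0xe2
word = 0xe2 → big-endian bytes:
  [0]=0xe2

e2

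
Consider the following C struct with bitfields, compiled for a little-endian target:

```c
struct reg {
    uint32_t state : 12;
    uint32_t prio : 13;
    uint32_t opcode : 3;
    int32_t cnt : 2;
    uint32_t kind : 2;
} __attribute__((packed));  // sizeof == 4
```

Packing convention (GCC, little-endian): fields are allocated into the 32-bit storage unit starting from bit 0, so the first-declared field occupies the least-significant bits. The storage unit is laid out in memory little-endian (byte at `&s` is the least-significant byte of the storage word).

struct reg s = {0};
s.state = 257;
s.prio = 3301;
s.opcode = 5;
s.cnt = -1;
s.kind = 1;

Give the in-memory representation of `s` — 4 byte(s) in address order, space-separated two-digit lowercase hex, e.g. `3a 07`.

state:12 = 257 → 0x101 << 0 → word 0x00000101
prio:13 = 3301 → 0xce5 << 12 → word 0x00ce5101
opcode:3 = 5 → 0x5 << 25 → word 0x0ace5101
cnt:2 = -1 → 0x3 << 28 → word 0x3ace5101
kind:2 = 1 → 0x1 << 30 → word 0x7ace5101
word = 0x7ace5101 → little-endian bytes:
  [0]=0x01  [1]=0x51  [2]=0xce  [3]=0x7a

01 51 ce 7a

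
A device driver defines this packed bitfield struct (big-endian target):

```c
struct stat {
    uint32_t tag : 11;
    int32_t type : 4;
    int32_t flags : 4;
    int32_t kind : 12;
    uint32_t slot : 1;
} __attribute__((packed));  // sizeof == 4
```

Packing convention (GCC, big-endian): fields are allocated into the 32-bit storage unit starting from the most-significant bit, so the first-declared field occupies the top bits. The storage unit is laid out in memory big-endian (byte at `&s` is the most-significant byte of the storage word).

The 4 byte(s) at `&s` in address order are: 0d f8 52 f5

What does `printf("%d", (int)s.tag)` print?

111

[0]=0x0d [1]=0xf8 [2]=0x52 [3]=0xf5 (big-endian) → word 0x0df852f5
tag:11 @ bit 21 → (0x0df852f5>>21)&0x7ff = 0x6f  ←
type:4 @ bit 17 → (0x0df852f5>>17)&0xf = 0xc
flags:4 @ bit 13 → (0x0df852f5>>13)&0xf = 0x2
kind:12 @ bit 1 → (0x0df852f5>>1)&0xfff = 0x97a
slot:1 @ bit 0 → (0x0df852f5>>0)&0x1 = 0x1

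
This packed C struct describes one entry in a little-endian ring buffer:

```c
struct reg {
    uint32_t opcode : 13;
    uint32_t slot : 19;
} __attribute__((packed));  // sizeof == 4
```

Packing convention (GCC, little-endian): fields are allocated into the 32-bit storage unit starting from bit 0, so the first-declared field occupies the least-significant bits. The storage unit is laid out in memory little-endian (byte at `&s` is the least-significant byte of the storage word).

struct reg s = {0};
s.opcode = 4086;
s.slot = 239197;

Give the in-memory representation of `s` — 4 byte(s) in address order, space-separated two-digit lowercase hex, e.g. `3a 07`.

opcode (13b) val=4086 bits=0xff6 at bit 0: 0x00000ff6
slot (19b) val=239197 bits=0x3a65d at bit 13: 0x74cbaff6
word = 0x74cbaff6 → little-endian bytes:
  [0]=0xf6  [1]=0xaf  [2]=0xcb  [3]=0x74

f6 af cb 74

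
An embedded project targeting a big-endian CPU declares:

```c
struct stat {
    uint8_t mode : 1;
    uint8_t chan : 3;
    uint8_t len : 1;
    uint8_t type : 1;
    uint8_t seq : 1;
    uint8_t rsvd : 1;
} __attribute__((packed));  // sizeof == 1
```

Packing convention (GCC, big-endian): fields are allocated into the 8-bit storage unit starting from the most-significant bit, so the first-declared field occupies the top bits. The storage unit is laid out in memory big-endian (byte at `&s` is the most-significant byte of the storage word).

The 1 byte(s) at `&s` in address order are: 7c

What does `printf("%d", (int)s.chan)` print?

[0]=0x7c (big-endian) → word 0x7c
mode:1 @ bit 7 → (0x7c>>7)&0x1 = 0x0
chan:3 @ bit 4 → (0x7c>>4)&0x7 = 0x7  ←
len:1 @ bit 3 → (0x7c>>3)&0x1 = 0x1
type:1 @ bit 2 → (0x7c>>2)&0x1 = 0x1
seq:1 @ bit 1 → (0x7c>>1)&0x1 = 0x0
rsvd:1 @ bit 0 → (0x7c>>0)&0x1 = 0x0

7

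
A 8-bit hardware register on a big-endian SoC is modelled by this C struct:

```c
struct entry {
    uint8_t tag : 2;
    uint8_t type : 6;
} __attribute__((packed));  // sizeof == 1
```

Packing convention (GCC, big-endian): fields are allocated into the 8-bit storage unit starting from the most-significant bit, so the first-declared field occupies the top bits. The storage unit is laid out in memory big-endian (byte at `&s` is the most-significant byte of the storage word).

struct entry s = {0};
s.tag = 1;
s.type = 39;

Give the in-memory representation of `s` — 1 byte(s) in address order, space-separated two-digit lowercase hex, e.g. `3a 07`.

tag (2b) val=1 bits=0x1 at bit 6: 0x40
type (6b) val=39 bits=0x27 at bit 0: 0x67
word = 0x67 → big-endian bytes:
  [0]=0x67

67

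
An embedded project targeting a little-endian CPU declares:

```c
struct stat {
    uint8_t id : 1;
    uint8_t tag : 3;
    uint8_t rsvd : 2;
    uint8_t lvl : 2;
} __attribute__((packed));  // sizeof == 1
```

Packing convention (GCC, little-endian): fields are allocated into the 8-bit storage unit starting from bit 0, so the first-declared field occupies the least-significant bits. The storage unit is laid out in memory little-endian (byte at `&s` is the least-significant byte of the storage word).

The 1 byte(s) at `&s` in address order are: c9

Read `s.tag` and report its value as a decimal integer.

[0]=0xc9 (little-endian) → word 0xc9
id [0+:1] = (word>>0) & 0x1 = 1
tag [1+:3] = (word>>1) & 0x7 = 4  ←
rsvd [4+:2] = (word>>4) & 0x3 = 0
lvl [6+:2] = (word>>6) & 0x3 = 3

4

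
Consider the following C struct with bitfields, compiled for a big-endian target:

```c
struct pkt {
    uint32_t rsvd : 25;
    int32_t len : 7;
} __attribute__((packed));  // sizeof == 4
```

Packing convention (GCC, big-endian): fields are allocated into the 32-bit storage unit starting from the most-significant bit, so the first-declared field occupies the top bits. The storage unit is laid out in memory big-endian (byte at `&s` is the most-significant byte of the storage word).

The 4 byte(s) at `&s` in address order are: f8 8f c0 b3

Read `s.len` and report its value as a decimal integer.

51

[0]=0xf8 [1]=0x8f [2]=0xc0 [3]=0xb3 (big-endian) → word 0xf88fc0b3
rsvd [7+:25] = (word>>7) & 0x1ffffff = 32579457
len [0+:7] = (word>>0) & 0x7f = 51  ←
len signed 7b, MSB=0: value = 51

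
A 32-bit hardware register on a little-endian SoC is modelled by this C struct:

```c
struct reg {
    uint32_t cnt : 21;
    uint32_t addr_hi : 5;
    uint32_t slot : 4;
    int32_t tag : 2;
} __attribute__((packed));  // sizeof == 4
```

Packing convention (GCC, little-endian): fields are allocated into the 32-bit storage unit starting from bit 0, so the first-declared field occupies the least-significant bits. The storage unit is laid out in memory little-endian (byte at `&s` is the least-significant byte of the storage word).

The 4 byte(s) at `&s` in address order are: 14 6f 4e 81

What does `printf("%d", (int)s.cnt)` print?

[0]=0x14 [1]=0x6f [2]=0x4e [3]=0x81 (little-endian) → word 0x814e6f14
cnt [0+:21] = (word>>0) & 0x1fffff = 945940  ←
addr_hi [21+:5] = (word>>21) & 0x1f = 10
slot [26+:4] = (word>>26) & 0xf = 0
tag [30+:2] = (word>>30) & 0x3 = 2

945940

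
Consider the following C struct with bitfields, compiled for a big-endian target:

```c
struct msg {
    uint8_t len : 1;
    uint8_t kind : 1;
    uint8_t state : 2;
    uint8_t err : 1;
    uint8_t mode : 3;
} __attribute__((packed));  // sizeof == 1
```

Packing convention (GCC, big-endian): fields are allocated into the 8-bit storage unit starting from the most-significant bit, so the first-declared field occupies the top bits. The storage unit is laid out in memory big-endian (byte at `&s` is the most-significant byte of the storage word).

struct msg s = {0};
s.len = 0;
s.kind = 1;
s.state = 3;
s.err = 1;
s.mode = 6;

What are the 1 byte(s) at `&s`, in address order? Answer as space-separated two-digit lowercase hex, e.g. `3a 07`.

len (1b) val=0 bits=0x0 at bit 7: 0x00
kind (1b) val=1 bits=0x1 at bit 6: 0x40
state (2b) val=3 bits=0x3 at bit 4: 0x70
err (1b) val=1 bits=0x1 at bit 3: 0x78
mode (3b) val=6 bits=0x6 at bit 0: 0x7e
word = 0x7e → big-endian bytes:
  [0]=0x7e

7e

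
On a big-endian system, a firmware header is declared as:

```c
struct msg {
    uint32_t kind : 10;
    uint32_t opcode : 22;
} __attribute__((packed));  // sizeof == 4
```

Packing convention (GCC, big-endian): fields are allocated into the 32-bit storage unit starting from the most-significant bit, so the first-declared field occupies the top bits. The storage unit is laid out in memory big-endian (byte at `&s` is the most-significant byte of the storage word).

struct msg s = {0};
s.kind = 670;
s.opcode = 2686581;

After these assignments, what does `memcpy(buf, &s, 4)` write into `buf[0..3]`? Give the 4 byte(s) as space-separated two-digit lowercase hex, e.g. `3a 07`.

a7 a8 fe 75

kind:10 = 670 → 0x29e << 22 → word 0xa7800000
opcode:22 = 2686581 → 0x28fe75 << 0 → word 0xa7a8fe75
word = 0xa7a8fe75 → big-endian bytes:
  [0]=0xa7  [1]=0xa8  [2]=0xfe  [3]=0x75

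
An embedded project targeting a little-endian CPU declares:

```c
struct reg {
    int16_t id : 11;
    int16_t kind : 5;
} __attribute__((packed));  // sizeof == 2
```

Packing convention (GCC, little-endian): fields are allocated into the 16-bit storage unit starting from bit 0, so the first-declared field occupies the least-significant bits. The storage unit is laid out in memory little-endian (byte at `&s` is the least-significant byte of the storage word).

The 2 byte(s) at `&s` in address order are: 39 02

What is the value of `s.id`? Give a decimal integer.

[0]=0x39 [1]=0x02 (little-endian) → word 0x0239
id [0+:11] = (word>>0) & 0x7ff = 569  ←
kind [11+:5] = (word>>11) & 0x1f = 0
id signed 11b, MSB=0: value = 569

569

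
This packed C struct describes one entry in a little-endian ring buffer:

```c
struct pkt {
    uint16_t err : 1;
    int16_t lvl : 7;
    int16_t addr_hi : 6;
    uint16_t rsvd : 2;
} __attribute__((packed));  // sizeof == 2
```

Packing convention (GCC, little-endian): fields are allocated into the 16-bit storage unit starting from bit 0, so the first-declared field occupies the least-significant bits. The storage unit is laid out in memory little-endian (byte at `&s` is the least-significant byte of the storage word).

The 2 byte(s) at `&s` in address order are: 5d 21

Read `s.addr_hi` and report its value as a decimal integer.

-31

[0]=0x5d [1]=0x21 (little-endian) → word 0x215d
err:1 @ bit 0 → (0x215d>>0)&0x1 = 0x1
lvl:7 @ bit 1 → (0x215d>>1)&0x7f = 0x2e
addr_hi:6 @ bit 8 → (0x215d>>8)&0x3f = 0x21  ←
rsvd:2 @ bit 14 → (0x215d>>14)&0x3 = 0x0
addr_hi signed 6b, MSB=1: 33 - 64 = -31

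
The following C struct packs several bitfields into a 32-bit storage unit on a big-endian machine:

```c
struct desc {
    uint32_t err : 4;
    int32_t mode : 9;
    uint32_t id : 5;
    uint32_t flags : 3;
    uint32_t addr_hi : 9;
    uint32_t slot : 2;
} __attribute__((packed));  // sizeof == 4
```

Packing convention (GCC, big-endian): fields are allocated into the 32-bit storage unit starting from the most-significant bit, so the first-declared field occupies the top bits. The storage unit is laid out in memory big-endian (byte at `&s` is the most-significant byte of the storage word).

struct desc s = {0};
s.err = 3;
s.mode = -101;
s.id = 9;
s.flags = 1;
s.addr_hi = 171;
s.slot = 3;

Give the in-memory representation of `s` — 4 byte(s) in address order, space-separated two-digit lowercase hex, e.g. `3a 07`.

err (4b) val=3 bits=0x3 at bit 28: 0x30000000
mode (9b) val=-101 bits=0x19b at bit 19: 0x3cd80000
id (5b) val=9 bits=0x9 at bit 14: 0x3cda4000
flags (3b) val=1 bits=0x1 at bit 11: 0x3cda4800
addr_hi (9b) val=171 bits=0xab at bit 2: 0x3cda4aac
slot (2b) val=3 bits=0x3 at bit 0: 0x3cda4aaf
word = 0x3cda4aaf → big-endian bytes:
  [0]=0x3c  [1]=0xda  [2]=0x4a  [3]=0xaf

3c da 4a af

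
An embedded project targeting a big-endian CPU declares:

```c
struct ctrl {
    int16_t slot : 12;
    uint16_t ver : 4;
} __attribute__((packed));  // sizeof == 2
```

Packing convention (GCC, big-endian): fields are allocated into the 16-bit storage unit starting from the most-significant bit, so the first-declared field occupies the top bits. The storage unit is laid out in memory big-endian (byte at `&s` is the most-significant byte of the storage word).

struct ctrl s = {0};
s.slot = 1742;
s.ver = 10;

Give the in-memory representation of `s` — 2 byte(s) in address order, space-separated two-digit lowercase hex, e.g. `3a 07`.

slot:12 = 1742 → 0x6ce << 4 → word 0x6ce0
ver:4 = 10 → 0xa << 0 → word 0x6cea
word = 0x6cea → big-endian bytes:
  [0]=0x6c  [1]=0xea

6c ea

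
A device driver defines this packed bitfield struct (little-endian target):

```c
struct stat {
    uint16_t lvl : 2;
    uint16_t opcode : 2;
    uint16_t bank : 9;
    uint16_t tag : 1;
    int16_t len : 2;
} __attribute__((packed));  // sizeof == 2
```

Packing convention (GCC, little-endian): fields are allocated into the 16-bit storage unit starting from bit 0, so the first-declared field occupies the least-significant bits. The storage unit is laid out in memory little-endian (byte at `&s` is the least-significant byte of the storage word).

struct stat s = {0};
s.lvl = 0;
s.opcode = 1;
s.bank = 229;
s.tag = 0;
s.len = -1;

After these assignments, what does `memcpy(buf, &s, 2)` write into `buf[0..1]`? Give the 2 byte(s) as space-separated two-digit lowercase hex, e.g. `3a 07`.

54 ce

lvl (2b) val=0 bits=0x0 at bit 0: 0x0000
opcode (2b) val=1 bits=0x1 at bit 2: 0x0004
bank (9b) val=229 bits=0xe5 at bit 4: 0x0e54
tag (1b) val=0 bits=0x0 at bit 13: 0x0e54
len (2b) val=-1 bits=0x3 at bit 14: 0xce54
word = 0xce54 → little-endian bytes:
  [0]=0x54  [1]=0xce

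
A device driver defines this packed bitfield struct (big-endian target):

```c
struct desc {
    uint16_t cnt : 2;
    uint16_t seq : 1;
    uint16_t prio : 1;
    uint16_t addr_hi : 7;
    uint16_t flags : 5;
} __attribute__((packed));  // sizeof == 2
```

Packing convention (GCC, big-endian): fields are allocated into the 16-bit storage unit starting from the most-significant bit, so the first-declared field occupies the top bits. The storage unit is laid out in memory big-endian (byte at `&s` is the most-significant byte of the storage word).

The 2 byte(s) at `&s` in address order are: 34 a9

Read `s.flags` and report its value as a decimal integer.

[0]=0x34 [1]=0xa9 (big-endian) → word 0x34a9
cnt [14+:2] = (word>>14) & 0x3 = 0
seq [13+:1] = (word>>13) & 0x1 = 1
prio [12+:1] = (word>>12) & 0x1 = 1
addr_hi [5+:7] = (word>>5) & 0x7f = 37
flags [0+:5] = (word>>0) & 0x1f = 9  ←

9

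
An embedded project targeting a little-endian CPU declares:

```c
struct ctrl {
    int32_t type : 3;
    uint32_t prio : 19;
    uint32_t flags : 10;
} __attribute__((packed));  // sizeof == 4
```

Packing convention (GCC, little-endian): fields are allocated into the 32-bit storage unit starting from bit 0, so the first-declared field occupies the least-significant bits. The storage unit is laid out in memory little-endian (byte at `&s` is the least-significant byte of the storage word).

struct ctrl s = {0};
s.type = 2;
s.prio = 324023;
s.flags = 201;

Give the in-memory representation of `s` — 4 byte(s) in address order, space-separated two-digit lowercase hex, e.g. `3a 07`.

[0+:3] type=2 & 0x7 = 0x2; word=0x00000002
[3+:19] prio=324023 & 0x7ffff = 0x4f1b7; word=0x00278dba
[22+:10] flags=201 & 0x3ff = 0xc9; word=0x32678dba
word = 0x32678dba → little-endian bytes:
  [0]=0xba  [1]=0x8d  [2]=0x67  [3]=0x32

ba 8d 67 32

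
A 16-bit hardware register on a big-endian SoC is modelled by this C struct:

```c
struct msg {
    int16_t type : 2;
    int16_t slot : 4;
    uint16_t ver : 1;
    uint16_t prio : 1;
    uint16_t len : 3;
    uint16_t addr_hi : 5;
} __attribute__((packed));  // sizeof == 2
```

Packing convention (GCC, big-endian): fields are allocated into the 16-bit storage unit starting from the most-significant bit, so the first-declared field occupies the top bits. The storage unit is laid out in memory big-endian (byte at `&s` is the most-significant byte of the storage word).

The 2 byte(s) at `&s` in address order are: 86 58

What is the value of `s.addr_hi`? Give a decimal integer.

24

[0]=0x86 [1]=0x58 (big-endian) → word 0x8658
type [14+:2] = (word>>14) & 0x3 = 2
slot [10+:4] = (word>>10) & 0xf = 1
ver [9+:1] = (word>>9) & 0x1 = 1
prio [8+:1] = (word>>8) & 0x1 = 0
len [5+:3] = (word>>5) & 0x7 = 2
addr_hi [0+:5] = (word>>0) & 0x1f = 24  ←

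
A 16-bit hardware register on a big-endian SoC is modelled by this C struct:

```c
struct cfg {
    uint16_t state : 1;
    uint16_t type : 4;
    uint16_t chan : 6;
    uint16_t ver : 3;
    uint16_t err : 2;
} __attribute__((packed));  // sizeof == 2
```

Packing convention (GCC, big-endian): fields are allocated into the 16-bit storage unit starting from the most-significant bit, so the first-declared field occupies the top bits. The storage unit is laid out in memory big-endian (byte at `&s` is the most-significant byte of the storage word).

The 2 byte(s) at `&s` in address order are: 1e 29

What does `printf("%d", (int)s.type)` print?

[0]=0x1e [1]=0x29 (big-endian) → word 0x1e29
state:1 @ bit 15 → (0x1e29>>15)&0x1 = 0x0
type:4 @ bit 11 → (0x1e29>>11)&0xf = 0x3  ←
chan:6 @ bit 5 → (0x1e29>>5)&0x3f = 0x31
ver:3 @ bit 2 → (0x1e29>>2)&0x7 = 0x2
err:2 @ bit 0 → (0x1e29>>0)&0x3 = 0x1

3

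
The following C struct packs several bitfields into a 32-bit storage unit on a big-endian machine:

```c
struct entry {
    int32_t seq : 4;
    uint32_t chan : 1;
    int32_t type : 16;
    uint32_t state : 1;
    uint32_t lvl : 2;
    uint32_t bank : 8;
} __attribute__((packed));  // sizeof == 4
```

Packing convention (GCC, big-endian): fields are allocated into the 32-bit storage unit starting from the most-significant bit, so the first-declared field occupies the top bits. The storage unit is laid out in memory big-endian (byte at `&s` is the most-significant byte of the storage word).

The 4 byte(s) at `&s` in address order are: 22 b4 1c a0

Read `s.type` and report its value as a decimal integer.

[0]=0x22 [1]=0xb4 [2]=0x1c [3]=0xa0 (big-endian) → word 0x22b41ca0
seq:4 @ bit 28 → (0x22b41ca0>>28)&0xf = 0x2
chan:1 @ bit 27 → (0x22b41ca0>>27)&0x1 = 0x0
type:16 @ bit 11 → (0x22b41ca0>>11)&0xffff = 0x5683  ←
state:1 @ bit 10 → (0x22b41ca0>>10)&0x1 = 0x1
lvl:2 @ bit 8 → (0x22b41ca0>>8)&0x3 = 0x0
bank:8 @ bit 0 → (0x22b41ca0>>0)&0xff = 0xa0
type signed 16b, MSB=0: value = 22147

22147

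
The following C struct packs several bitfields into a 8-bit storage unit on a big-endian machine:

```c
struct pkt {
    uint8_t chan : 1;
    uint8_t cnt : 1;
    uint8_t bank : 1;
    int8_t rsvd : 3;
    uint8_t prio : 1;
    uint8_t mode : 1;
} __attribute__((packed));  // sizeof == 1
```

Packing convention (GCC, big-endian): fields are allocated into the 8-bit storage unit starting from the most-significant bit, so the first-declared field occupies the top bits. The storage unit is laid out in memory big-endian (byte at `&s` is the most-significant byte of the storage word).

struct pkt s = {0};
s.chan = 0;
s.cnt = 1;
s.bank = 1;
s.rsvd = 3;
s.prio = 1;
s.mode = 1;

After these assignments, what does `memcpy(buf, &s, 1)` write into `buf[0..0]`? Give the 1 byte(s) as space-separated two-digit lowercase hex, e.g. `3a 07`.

6f

chan (1b) val=0 bits=0x0 at bit 7: 0x00
cnt (1b) val=1 bits=0x1 at bit 6: 0x40
bank (1b) val=1 bits=0x1 at bit 5: 0x60
rsvd (3b) val=3 bits=0x3 at bit 2: 0x6c
prio (1b) val=1 bits=0x1 at bit 1: 0x6e
mode (1b) val=1 bits=0x1 at bit 0: 0x6f
word = 0x6f → big-endian bytes:
  [0]=0x6f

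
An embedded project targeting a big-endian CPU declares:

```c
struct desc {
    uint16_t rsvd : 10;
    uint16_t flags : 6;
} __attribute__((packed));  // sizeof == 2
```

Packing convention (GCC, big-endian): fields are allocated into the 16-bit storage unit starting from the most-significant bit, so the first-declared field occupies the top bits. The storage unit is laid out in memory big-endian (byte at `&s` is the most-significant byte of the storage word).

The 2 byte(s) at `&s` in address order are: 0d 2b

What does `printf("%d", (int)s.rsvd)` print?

52

[0]=0x0d [1]=0x2b (big-endian) → word 0x0d2b
rsvd [6+:10] = (word>>6) & 0x3ff = 52  ←
flags [0+:6] = (word>>0) & 0x3f = 43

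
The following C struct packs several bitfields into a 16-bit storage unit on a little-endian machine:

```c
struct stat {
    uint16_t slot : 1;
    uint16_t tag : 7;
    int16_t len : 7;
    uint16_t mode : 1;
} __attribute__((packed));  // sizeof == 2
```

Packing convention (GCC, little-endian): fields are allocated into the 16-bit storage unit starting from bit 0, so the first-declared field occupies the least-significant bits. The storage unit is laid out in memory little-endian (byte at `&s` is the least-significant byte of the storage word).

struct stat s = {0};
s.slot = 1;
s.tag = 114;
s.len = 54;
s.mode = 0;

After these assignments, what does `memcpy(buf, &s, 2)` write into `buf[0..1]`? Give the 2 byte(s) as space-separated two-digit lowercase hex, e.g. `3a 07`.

e5 36

slot:1 = 1 → 0x1 << 0 → word 0x0001
tag:7 = 114 → 0x72 << 1 → word 0x00e5
len:7 = 54 → 0x36 << 8 → word 0x36e5
mode:1 = 0 → 0x0 << 15 → word 0x36e5
word = 0x36e5 → little-endian bytes:
  [0]=0xe5  [1]=0x36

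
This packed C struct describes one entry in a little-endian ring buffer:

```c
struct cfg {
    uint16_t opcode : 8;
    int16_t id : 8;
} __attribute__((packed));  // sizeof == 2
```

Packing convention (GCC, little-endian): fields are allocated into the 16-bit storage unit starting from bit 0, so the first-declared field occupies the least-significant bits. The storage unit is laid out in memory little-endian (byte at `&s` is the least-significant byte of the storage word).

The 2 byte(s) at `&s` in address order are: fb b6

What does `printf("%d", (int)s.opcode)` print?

[0]=0xfb [1]=0xb6 (little-endian) → word 0xb6fb
opcode [0+:8] = (word>>0) & 0xff = 251  ←
id [8+:8] = (word>>8) & 0xff = 182

251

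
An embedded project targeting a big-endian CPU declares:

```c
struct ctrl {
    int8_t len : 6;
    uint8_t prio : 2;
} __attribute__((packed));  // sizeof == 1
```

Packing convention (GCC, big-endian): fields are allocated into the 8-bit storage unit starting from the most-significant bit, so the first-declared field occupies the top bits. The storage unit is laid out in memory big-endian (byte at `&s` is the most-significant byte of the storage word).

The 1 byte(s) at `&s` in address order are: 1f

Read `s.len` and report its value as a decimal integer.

[0]=0x1f (big-endian) → word 0x1f
len [2+:6] = (word>>2) & 0x3f = 7  ←
prio [0+:2] = (word>>0) & 0x3 = 3
len signed 6b, MSB=0: value = 7

7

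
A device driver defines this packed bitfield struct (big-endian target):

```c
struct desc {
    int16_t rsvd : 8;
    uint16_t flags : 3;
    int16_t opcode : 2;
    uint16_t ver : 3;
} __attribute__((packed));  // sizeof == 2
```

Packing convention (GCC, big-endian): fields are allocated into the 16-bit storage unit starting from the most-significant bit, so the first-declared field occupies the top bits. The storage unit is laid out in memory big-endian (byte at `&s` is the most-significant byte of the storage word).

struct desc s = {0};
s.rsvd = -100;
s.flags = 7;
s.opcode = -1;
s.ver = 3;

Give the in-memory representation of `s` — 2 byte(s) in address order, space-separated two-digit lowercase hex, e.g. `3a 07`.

9c fb

rsvd (8b) val=-100 bits=0x9c at bit 8: 0x9c00
flags (3b) val=7 bits=0x7 at bit 5: 0x9ce0
opcode (2b) val=-1 bits=0x3 at bit 3: 0x9cf8
ver (3b) val=3 bits=0x3 at bit 0: 0x9cfb
word = 0x9cfb → big-endian bytes:
  [0]=0x9c  [1]=0xfb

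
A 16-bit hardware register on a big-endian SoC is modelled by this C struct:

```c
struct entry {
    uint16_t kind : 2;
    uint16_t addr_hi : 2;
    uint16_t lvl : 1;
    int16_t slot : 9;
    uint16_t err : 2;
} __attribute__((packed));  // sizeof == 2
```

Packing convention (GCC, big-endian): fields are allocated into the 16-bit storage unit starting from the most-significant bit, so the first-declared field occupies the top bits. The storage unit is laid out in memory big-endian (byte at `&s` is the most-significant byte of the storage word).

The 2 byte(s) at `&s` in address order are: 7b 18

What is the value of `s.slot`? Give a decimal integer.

[0]=0x7b [1]=0x18 (big-endian) → word 0x7b18
kind [14+:2] = (word>>14) & 0x3 = 1
addr_hi [12+:2] = (word>>12) & 0x3 = 3
lvl [11+:1] = (word>>11) & 0x1 = 1
slot [2+:9] = (word>>2) & 0x1ff = 198  ←
err [0+:2] = (word>>0) & 0x3 = 0
slot signed 9b, MSB=0: value = 198

198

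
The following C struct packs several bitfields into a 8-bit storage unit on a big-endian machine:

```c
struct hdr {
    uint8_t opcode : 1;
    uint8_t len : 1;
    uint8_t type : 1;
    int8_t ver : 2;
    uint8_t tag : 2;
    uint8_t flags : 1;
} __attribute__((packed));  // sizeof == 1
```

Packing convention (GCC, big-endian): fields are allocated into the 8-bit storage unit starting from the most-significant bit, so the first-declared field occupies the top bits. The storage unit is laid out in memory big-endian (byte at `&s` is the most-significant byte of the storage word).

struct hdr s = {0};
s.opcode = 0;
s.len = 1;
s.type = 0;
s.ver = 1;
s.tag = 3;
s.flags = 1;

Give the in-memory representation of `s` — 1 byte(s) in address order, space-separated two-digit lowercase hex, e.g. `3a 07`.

opcode:1 = 0 → 0x0 << 7 → word 0x00
len:1 = 1 → 0x1 << 6 → word 0x40
type:1 = 0 → 0x0 << 5 → word 0x40
ver:2 = 1 → 0x1 << 3 → word 0x48
tag:2 = 3 → 0x3 << 1 → word 0x4e
flags:1 = 1 → 0x1 << 0 → word 0x4f
word = 0x4f → big-endian bytes:
  [0]=0x4f

4f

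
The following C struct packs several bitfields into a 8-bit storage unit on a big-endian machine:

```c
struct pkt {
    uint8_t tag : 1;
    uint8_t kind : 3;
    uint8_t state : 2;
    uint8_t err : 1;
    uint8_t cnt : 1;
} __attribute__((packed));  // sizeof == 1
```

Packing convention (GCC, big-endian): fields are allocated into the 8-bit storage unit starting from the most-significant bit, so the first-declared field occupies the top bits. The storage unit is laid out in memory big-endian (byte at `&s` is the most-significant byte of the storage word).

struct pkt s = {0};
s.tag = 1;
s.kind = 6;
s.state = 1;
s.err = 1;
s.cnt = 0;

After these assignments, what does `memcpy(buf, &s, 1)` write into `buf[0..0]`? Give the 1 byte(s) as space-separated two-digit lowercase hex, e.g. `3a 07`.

e6

tag:1 = 1 → 0x1 << 7 → word 0x80
kind:3 = 6 → 0x6 << 4 → word 0xe0
state:2 = 1 → 0x1 << 2 → word 0xe4
err:1 = 1 → 0x1 << 1 → word 0xe6
cnt:1 = 0 → 0x0 << 0 → word 0xe6
word = 0xe6 → big-endian bytes:
  [0]=0xe6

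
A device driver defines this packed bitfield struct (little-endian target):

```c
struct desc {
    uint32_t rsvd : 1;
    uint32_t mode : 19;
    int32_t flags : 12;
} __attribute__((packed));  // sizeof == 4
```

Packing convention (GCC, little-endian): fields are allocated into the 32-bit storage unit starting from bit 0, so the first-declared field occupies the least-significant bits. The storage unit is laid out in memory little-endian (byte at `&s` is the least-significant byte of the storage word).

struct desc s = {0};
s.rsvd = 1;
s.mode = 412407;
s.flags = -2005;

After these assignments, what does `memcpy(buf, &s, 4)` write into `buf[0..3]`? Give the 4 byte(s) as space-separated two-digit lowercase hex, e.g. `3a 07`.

ef 95 bc 82

rsvd (1b) val=1 bits=0x1 at bit 0: 0x00000001
mode (19b) val=412407 bits=0x64af7 at bit 1: 0x000c95ef
flags (12b) val=-2005 bits=0x82b at bit 20: 0x82bc95ef
word = 0x82bc95ef → little-endian bytes:
  [0]=0xef  [1]=0x95  [2]=0xbc  [3]=0x82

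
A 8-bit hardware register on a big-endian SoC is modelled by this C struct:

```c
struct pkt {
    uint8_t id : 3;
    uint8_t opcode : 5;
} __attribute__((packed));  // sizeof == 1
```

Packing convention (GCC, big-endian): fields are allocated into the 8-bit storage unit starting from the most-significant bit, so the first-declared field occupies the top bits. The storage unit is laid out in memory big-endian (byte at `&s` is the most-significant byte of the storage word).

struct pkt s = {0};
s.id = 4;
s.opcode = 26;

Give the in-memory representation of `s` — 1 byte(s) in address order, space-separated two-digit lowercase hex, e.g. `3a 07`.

[5+:3] id=4 & 0x7 = 0x4; word=0x80
[0+:5] opcode=26 & 0x1f = 0x1a; word=0x9a
word = 0x9a → big-endian bytes:
  [0]=0x9a

9a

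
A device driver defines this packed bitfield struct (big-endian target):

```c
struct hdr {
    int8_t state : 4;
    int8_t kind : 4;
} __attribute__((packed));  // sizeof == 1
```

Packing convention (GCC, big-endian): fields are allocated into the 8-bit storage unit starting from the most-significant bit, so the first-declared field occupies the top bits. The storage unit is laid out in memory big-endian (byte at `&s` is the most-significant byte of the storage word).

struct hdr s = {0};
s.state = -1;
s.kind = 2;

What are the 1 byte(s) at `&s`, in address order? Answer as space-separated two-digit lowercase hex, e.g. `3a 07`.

state:4 = -1 → 0xf << 4 → word 0xf0
kind:4 = 2 → 0x2 << 0 → word 0xf2
word = 0xf2 → big-endian bytes:
  [0]=0xf2

f2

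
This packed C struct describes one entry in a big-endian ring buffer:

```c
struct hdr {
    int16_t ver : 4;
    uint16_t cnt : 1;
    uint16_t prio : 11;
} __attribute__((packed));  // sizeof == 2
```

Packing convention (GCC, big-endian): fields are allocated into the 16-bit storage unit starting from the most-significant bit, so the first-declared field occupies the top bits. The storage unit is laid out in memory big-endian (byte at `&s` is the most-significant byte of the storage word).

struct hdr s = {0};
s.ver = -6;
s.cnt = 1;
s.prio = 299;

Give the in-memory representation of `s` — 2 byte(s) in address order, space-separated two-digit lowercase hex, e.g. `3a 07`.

ver:4 = -6 → 0xa << 12 → word 0xa000
cnt:1 = 1 → 0x1 << 11 → word 0xa800
prio:11 = 299 → 0x12b << 0 → word 0xa92b
word = 0xa92b → big-endian bytes:
  [0]=0xa9  [1]=0x2b

a9 2b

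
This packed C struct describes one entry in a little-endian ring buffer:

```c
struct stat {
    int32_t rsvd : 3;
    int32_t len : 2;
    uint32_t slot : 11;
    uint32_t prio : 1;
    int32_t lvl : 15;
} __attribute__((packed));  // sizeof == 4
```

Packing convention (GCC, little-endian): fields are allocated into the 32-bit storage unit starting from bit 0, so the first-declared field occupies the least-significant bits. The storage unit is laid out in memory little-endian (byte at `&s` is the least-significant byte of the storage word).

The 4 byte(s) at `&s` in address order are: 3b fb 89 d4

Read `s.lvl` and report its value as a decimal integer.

-5564

[0]=0x3b [1]=0xfb [2]=0x89 [3]=0xd4 (little-endian) → word 0xd489fb3b
rsvd [0+:3] = (word>>0) & 0x7 = 3
len [3+:2] = (word>>3) & 0x3 = 3
slot [5+:11] = (word>>5) & 0x7ff = 2009
prio [16+:1] = (word>>16) & 0x1 = 1
lvl [17+:15] = (word>>17) & 0x7fff = 27204  ←
lvl signed 15b, MSB=1: 27204 - 32768 = -5564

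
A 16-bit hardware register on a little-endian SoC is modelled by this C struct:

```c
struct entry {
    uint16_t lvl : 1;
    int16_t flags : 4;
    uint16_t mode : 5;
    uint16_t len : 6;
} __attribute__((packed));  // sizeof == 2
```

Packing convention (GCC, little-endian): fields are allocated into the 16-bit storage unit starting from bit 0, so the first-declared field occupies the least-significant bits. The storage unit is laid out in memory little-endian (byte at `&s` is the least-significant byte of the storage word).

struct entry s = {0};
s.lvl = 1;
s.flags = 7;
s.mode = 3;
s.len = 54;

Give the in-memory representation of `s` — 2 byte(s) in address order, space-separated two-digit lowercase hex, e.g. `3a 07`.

[0+:1] lvl=1 & 0x1 = 0x1; word=0x0001
[1+:4] flags=7 & 0xf = 0x7; word=0x000f
[5+:5] mode=3 & 0x1f = 0x3; word=0x006f
[10+:6] len=54 & 0x3f = 0x36; word=0xd86f
word = 0xd86f → little-endian bytes:
  [0]=0x6f  [1]=0xd8

6f d8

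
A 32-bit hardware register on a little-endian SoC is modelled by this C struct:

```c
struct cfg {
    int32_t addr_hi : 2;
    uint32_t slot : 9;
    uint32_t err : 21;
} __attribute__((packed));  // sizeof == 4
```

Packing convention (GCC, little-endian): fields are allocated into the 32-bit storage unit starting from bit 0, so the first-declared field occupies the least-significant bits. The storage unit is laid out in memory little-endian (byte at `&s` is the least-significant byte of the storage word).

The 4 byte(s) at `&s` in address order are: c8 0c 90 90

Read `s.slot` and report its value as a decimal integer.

306

[0]=0xc8 [1]=0x0c [2]=0x90 [3]=0x90 (little-endian) → word 0x90900cc8
addr_hi [0+:2] = (word>>0) & 0x3 = 0
slot [2+:9] = (word>>2) & 0x1ff = 306  ←
err [11+:21] = (word>>11) & 0x1fffff = 1184257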